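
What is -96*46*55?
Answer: -242880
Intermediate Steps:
-96*46*55 = -4416*55 = -242880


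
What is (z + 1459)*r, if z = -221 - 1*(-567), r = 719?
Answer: 1297795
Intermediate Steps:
z = 346 (z = -221 + 567 = 346)
(z + 1459)*r = (346 + 1459)*719 = 1805*719 = 1297795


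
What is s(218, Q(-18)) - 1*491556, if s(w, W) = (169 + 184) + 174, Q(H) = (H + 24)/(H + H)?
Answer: -491029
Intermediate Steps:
Q(H) = (24 + H)/(2*H) (Q(H) = (24 + H)/((2*H)) = (24 + H)*(1/(2*H)) = (24 + H)/(2*H))
s(w, W) = 527 (s(w, W) = 353 + 174 = 527)
s(218, Q(-18)) - 1*491556 = 527 - 1*491556 = 527 - 491556 = -491029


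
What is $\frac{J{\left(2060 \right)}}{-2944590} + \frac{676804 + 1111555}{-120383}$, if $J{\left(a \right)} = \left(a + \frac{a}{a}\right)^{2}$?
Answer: $- \frac{1925779141651}{118159525990} \approx -16.298$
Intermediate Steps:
$J{\left(a \right)} = \left(1 + a\right)^{2}$ ($J{\left(a \right)} = \left(a + 1\right)^{2} = \left(1 + a\right)^{2}$)
$\frac{J{\left(2060 \right)}}{-2944590} + \frac{676804 + 1111555}{-120383} = \frac{\left(1 + 2060\right)^{2}}{-2944590} + \frac{676804 + 1111555}{-120383} = 2061^{2} \left(- \frac{1}{2944590}\right) + 1788359 \left(- \frac{1}{120383}\right) = 4247721 \left(- \frac{1}{2944590}\right) - \frac{1788359}{120383} = - \frac{1415907}{981530} - \frac{1788359}{120383} = - \frac{1925779141651}{118159525990}$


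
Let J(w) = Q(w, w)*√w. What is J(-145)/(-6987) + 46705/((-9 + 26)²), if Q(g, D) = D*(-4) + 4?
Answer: 46705/289 - 584*I*√145/6987 ≈ 161.61 - 1.0065*I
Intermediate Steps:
Q(g, D) = 4 - 4*D (Q(g, D) = -4*D + 4 = 4 - 4*D)
J(w) = √w*(4 - 4*w) (J(w) = (4 - 4*w)*√w = √w*(4 - 4*w))
J(-145)/(-6987) + 46705/((-9 + 26)²) = (4*√(-145)*(1 - 1*(-145)))/(-6987) + 46705/((-9 + 26)²) = (4*(I*√145)*(1 + 145))*(-1/6987) + 46705/(17²) = (4*(I*√145)*146)*(-1/6987) + 46705/289 = (584*I*√145)*(-1/6987) + 46705*(1/289) = -584*I*√145/6987 + 46705/289 = 46705/289 - 584*I*√145/6987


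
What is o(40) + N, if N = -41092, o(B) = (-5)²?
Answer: -41067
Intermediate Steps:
o(B) = 25
o(40) + N = 25 - 41092 = -41067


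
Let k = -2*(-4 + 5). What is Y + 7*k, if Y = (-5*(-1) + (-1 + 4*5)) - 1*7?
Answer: 3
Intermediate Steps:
k = -2 (k = -2*1 = -2)
Y = 17 (Y = (5 + (-1 + 20)) - 7 = (5 + 19) - 7 = 24 - 7 = 17)
Y + 7*k = 17 + 7*(-2) = 17 - 14 = 3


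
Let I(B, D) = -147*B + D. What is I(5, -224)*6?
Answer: -5754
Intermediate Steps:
I(B, D) = D - 147*B
I(5, -224)*6 = (-224 - 147*5)*6 = (-224 - 735)*6 = -959*6 = -5754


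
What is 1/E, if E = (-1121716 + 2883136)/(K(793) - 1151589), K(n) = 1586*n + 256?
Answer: 7091/117428 ≈ 0.060386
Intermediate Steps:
K(n) = 256 + 1586*n
E = 117428/7091 (E = (-1121716 + 2883136)/((256 + 1586*793) - 1151589) = 1761420/((256 + 1257698) - 1151589) = 1761420/(1257954 - 1151589) = 1761420/106365 = 1761420*(1/106365) = 117428/7091 ≈ 16.560)
1/E = 1/(117428/7091) = 7091/117428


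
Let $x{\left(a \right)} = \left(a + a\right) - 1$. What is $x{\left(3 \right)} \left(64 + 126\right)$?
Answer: $950$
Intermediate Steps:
$x{\left(a \right)} = -1 + 2 a$ ($x{\left(a \right)} = 2 a - 1 = -1 + 2 a$)
$x{\left(3 \right)} \left(64 + 126\right) = \left(-1 + 2 \cdot 3\right) \left(64 + 126\right) = \left(-1 + 6\right) 190 = 5 \cdot 190 = 950$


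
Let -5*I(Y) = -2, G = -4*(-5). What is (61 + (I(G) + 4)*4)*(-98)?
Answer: -38514/5 ≈ -7702.8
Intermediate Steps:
G = 20
I(Y) = 2/5 (I(Y) = -1/5*(-2) = 2/5)
(61 + (I(G) + 4)*4)*(-98) = (61 + (2/5 + 4)*4)*(-98) = (61 + (22/5)*4)*(-98) = (61 + 88/5)*(-98) = (393/5)*(-98) = -38514/5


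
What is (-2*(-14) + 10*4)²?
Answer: 4624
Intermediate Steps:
(-2*(-14) + 10*4)² = (28 + 40)² = 68² = 4624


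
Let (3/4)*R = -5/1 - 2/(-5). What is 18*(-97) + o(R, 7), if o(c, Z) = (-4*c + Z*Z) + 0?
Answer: -25087/15 ≈ -1672.5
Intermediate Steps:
R = -92/15 (R = 4*(-5/1 - 2/(-5))/3 = 4*(-5*1 - 2*(-⅕))/3 = 4*(-5 + ⅖)/3 = (4/3)*(-23/5) = -92/15 ≈ -6.1333)
o(c, Z) = Z² - 4*c (o(c, Z) = (-4*c + Z²) + 0 = (Z² - 4*c) + 0 = Z² - 4*c)
18*(-97) + o(R, 7) = 18*(-97) + (7² - 4*(-92/15)) = -1746 + (49 + 368/15) = -1746 + 1103/15 = -25087/15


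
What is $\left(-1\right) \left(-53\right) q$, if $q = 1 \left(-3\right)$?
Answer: $-159$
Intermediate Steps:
$q = -3$
$\left(-1\right) \left(-53\right) q = \left(-1\right) \left(-53\right) \left(-3\right) = 53 \left(-3\right) = -159$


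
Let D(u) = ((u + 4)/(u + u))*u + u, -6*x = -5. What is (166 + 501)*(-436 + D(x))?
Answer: -1154577/4 ≈ -2.8864e+5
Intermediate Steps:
x = ⅚ (x = -⅙*(-5) = ⅚ ≈ 0.83333)
D(u) = 2 + 3*u/2 (D(u) = ((4 + u)/((2*u)))*u + u = ((4 + u)*(1/(2*u)))*u + u = ((4 + u)/(2*u))*u + u = (2 + u/2) + u = 2 + 3*u/2)
(166 + 501)*(-436 + D(x)) = (166 + 501)*(-436 + (2 + (3/2)*(⅚))) = 667*(-436 + (2 + 5/4)) = 667*(-436 + 13/4) = 667*(-1731/4) = -1154577/4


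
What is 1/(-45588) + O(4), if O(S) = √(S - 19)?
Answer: -1/45588 + I*√15 ≈ -2.1936e-5 + 3.873*I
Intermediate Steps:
O(S) = √(-19 + S)
1/(-45588) + O(4) = 1/(-45588) + √(-19 + 4) = -1/45588 + √(-15) = -1/45588 + I*√15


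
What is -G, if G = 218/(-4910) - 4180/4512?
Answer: 2688427/2769240 ≈ 0.97082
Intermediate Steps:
G = -2688427/2769240 (G = 218*(-1/4910) - 4180*1/4512 = -109/2455 - 1045/1128 = -2688427/2769240 ≈ -0.97082)
-G = -1*(-2688427/2769240) = 2688427/2769240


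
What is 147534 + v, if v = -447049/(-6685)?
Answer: 986711839/6685 ≈ 1.4760e+5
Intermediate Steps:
v = 447049/6685 (v = -447049*(-1/6685) = 447049/6685 ≈ 66.873)
147534 + v = 147534 + 447049/6685 = 986711839/6685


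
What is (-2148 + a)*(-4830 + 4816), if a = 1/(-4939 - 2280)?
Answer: 217089782/7219 ≈ 30072.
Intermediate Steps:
a = -1/7219 (a = 1/(-7219) = -1/7219 ≈ -0.00013852)
(-2148 + a)*(-4830 + 4816) = (-2148 - 1/7219)*(-4830 + 4816) = -15506413/7219*(-14) = 217089782/7219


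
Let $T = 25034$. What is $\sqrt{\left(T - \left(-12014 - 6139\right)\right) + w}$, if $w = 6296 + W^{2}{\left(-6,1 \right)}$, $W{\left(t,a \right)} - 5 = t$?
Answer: $2 \sqrt{12371} \approx 222.45$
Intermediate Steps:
$W{\left(t,a \right)} = 5 + t$
$w = 6297$ ($w = 6296 + \left(5 - 6\right)^{2} = 6296 + \left(-1\right)^{2} = 6296 + 1 = 6297$)
$\sqrt{\left(T - \left(-12014 - 6139\right)\right) + w} = \sqrt{\left(25034 - \left(-12014 - 6139\right)\right) + 6297} = \sqrt{\left(25034 - -18153\right) + 6297} = \sqrt{\left(25034 + 18153\right) + 6297} = \sqrt{43187 + 6297} = \sqrt{49484} = 2 \sqrt{12371}$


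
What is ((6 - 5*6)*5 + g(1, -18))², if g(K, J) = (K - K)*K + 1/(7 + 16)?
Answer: 7612081/529 ≈ 14390.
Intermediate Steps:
g(K, J) = 1/23 (g(K, J) = 0*K + 1/23 = 0 + 1/23 = 1/23)
((6 - 5*6)*5 + g(1, -18))² = ((6 - 5*6)*5 + 1/23)² = ((6 - 30)*5 + 1/23)² = (-24*5 + 1/23)² = (-120 + 1/23)² = (-2759/23)² = 7612081/529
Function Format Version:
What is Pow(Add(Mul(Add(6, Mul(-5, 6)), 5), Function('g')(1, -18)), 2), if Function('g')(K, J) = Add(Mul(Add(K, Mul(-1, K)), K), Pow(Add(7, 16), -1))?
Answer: Rational(7612081, 529) ≈ 14390.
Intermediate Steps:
Function('g')(K, J) = Rational(1, 23) (Function('g')(K, J) = Add(Mul(0, K), Pow(23, -1)) = Add(0, Rational(1, 23)) = Rational(1, 23))
Pow(Add(Mul(Add(6, Mul(-5, 6)), 5), Function('g')(1, -18)), 2) = Pow(Add(Mul(Add(6, Mul(-5, 6)), 5), Rational(1, 23)), 2) = Pow(Add(Mul(Add(6, -30), 5), Rational(1, 23)), 2) = Pow(Add(Mul(-24, 5), Rational(1, 23)), 2) = Pow(Add(-120, Rational(1, 23)), 2) = Pow(Rational(-2759, 23), 2) = Rational(7612081, 529)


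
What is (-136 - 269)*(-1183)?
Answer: 479115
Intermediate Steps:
(-136 - 269)*(-1183) = -405*(-1183) = 479115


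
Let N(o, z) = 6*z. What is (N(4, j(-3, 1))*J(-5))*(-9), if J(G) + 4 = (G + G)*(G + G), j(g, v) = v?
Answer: -5184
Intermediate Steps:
J(G) = -4 + 4*G² (J(G) = -4 + (G + G)*(G + G) = -4 + (2*G)*(2*G) = -4 + 4*G²)
(N(4, j(-3, 1))*J(-5))*(-9) = ((6*1)*(-4 + 4*(-5)²))*(-9) = (6*(-4 + 4*25))*(-9) = (6*(-4 + 100))*(-9) = (6*96)*(-9) = 576*(-9) = -5184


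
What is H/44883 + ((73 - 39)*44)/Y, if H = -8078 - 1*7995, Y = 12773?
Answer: -138155461/573290559 ≈ -0.24099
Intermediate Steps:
H = -16073 (H = -8078 - 7995 = -16073)
H/44883 + ((73 - 39)*44)/Y = -16073/44883 + ((73 - 39)*44)/12773 = -16073*1/44883 + (34*44)*(1/12773) = -16073/44883 + 1496*(1/12773) = -16073/44883 + 1496/12773 = -138155461/573290559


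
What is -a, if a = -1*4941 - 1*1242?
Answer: 6183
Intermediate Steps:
a = -6183 (a = -4941 - 1242 = -6183)
-a = -1*(-6183) = 6183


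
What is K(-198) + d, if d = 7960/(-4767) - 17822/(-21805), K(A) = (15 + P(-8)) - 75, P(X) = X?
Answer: -146057794/2121315 ≈ -68.852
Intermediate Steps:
K(A) = -68 (K(A) = (15 - 8) - 75 = 7 - 75 = -68)
d = -1808374/2121315 (d = 7960*(-1/4767) - 17822*(-1/21805) = -7960/4767 + 2546/3115 = -1808374/2121315 ≈ -0.85248)
K(-198) + d = -68 - 1808374/2121315 = -146057794/2121315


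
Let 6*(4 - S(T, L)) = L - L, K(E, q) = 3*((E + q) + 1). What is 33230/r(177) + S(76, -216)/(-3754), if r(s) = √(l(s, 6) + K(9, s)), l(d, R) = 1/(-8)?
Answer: -2/1877 + 66460*√8974/4487 ≈ 1403.1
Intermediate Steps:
l(d, R) = -⅛
K(E, q) = 3 + 3*E + 3*q (K(E, q) = 3*(1 + E + q) = 3 + 3*E + 3*q)
S(T, L) = 4 (S(T, L) = 4 - (L - L)/6 = 4 - ⅙*0 = 4 + 0 = 4)
r(s) = √(239/8 + 3*s) (r(s) = √(-⅛ + (3 + 3*9 + 3*s)) = √(-⅛ + (3 + 27 + 3*s)) = √(-⅛ + (30 + 3*s)) = √(239/8 + 3*s))
33230/r(177) + S(76, -216)/(-3754) = 33230/((√(478 + 48*177)/4)) + 4/(-3754) = 33230/((√(478 + 8496)/4)) + 4*(-1/3754) = 33230/((√8974/4)) - 2/1877 = 33230*(2*√8974/4487) - 2/1877 = 66460*√8974/4487 - 2/1877 = -2/1877 + 66460*√8974/4487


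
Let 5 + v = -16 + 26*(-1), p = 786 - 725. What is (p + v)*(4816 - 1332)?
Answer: 48776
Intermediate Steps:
p = 61
v = -47 (v = -5 + (-16 + 26*(-1)) = -5 + (-16 - 26) = -5 - 42 = -47)
(p + v)*(4816 - 1332) = (61 - 47)*(4816 - 1332) = 14*3484 = 48776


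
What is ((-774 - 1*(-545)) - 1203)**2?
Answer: 2050624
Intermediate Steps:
((-774 - 1*(-545)) - 1203)**2 = ((-774 + 545) - 1203)**2 = (-229 - 1203)**2 = (-1432)**2 = 2050624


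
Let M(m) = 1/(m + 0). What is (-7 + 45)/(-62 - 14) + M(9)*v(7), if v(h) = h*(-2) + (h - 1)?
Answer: -25/18 ≈ -1.3889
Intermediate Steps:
M(m) = 1/m
v(h) = -1 - h (v(h) = -2*h + (-1 + h) = -1 - h)
(-7 + 45)/(-62 - 14) + M(9)*v(7) = (-7 + 45)/(-62 - 14) + (-1 - 1*7)/9 = 38/(-76) + (-1 - 7)/9 = 38*(-1/76) + (⅑)*(-8) = -½ - 8/9 = -25/18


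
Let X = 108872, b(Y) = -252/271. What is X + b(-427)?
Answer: 29504060/271 ≈ 1.0887e+5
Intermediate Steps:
b(Y) = -252/271 (b(Y) = -252*1/271 = -252/271)
X + b(-427) = 108872 - 252/271 = 29504060/271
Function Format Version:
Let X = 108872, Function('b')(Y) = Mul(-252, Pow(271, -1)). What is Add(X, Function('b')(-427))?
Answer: Rational(29504060, 271) ≈ 1.0887e+5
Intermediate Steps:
Function('b')(Y) = Rational(-252, 271) (Function('b')(Y) = Mul(-252, Rational(1, 271)) = Rational(-252, 271))
Add(X, Function('b')(-427)) = Add(108872, Rational(-252, 271)) = Rational(29504060, 271)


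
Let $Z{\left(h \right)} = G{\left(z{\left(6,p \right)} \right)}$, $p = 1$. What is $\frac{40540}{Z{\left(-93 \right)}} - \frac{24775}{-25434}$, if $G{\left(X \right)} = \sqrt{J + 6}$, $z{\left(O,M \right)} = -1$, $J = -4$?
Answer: $\frac{24775}{25434} + 20270 \sqrt{2} \approx 28667.0$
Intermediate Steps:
$G{\left(X \right)} = \sqrt{2}$ ($G{\left(X \right)} = \sqrt{-4 + 6} = \sqrt{2}$)
$Z{\left(h \right)} = \sqrt{2}$
$\frac{40540}{Z{\left(-93 \right)}} - \frac{24775}{-25434} = \frac{40540}{\sqrt{2}} - \frac{24775}{-25434} = 40540 \frac{\sqrt{2}}{2} - - \frac{24775}{25434} = 20270 \sqrt{2} + \frac{24775}{25434} = \frac{24775}{25434} + 20270 \sqrt{2}$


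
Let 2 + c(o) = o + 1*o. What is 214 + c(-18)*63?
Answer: -2180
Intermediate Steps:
c(o) = -2 + 2*o (c(o) = -2 + (o + 1*o) = -2 + (o + o) = -2 + 2*o)
214 + c(-18)*63 = 214 + (-2 + 2*(-18))*63 = 214 + (-2 - 36)*63 = 214 - 38*63 = 214 - 2394 = -2180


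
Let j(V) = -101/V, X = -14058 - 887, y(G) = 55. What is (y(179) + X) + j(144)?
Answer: -2144261/144 ≈ -14891.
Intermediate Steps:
X = -14945
(y(179) + X) + j(144) = (55 - 14945) - 101/144 = -14890 - 101*1/144 = -14890 - 101/144 = -2144261/144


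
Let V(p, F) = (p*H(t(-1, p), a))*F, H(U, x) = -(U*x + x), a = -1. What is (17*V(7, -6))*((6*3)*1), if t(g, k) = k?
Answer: -102816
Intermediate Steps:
H(U, x) = -x - U*x (H(U, x) = -(x + U*x) = -x - U*x)
V(p, F) = F*p*(1 + p) (V(p, F) = (p*(-1*(-1)*(1 + p)))*F = (p*(1 + p))*F = F*p*(1 + p))
(17*V(7, -6))*((6*3)*1) = (17*(-6*7*(1 + 7)))*((6*3)*1) = (17*(-6*7*8))*(18*1) = (17*(-336))*18 = -5712*18 = -102816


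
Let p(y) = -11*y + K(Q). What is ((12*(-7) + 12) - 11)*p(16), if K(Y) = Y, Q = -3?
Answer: 14857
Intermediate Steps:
p(y) = -3 - 11*y (p(y) = -11*y - 3 = -3 - 11*y)
((12*(-7) + 12) - 11)*p(16) = ((12*(-7) + 12) - 11)*(-3 - 11*16) = ((-84 + 12) - 11)*(-3 - 176) = (-72 - 11)*(-179) = -83*(-179) = 14857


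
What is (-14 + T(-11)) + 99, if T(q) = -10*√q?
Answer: 85 - 10*I*√11 ≈ 85.0 - 33.166*I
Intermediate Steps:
(-14 + T(-11)) + 99 = (-14 - 10*I*√11) + 99 = 85 - 10*I*√11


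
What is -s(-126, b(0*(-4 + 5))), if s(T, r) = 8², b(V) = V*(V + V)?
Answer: -64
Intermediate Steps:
b(V) = 2*V² (b(V) = V*(2*V) = 2*V²)
s(T, r) = 64
-s(-126, b(0*(-4 + 5))) = -1*64 = -64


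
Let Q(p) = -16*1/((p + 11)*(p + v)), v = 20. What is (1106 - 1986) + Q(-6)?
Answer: -30808/35 ≈ -880.23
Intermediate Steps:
Q(p) = -16/((11 + p)*(20 + p)) (Q(p) = -16*1/((p + 11)*(p + 20)) = -16*1/((11 + p)*(20 + p)) = -16/((11 + p)*(20 + p)))
(1106 - 1986) + Q(-6) = (1106 - 1986) - 16/(220 + (-6)**2 + 31*(-6)) = -880 - 16/(220 + 36 - 186) = -880 - 16/70 = -880 - 16*1/70 = -880 - 8/35 = -30808/35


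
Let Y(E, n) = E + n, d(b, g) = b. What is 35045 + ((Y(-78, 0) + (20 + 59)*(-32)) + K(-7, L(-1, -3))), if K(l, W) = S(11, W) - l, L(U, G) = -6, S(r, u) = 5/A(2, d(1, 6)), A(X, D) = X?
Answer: 64897/2 ≈ 32449.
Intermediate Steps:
S(r, u) = 5/2
K(l, W) = 5/2 - l
35045 + ((Y(-78, 0) + (20 + 59)*(-32)) + K(-7, L(-1, -3))) = 35045 + (((-78 + 0) + (20 + 59)*(-32)) + (5/2 - 1*(-7))) = 35045 + ((-78 + 79*(-32)) + (5/2 + 7)) = 35045 + ((-78 - 2528) + 19/2) = 35045 + (-2606 + 19/2) = 35045 - 5193/2 = 64897/2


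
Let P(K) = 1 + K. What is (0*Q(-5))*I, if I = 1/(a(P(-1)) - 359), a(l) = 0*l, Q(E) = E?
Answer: 0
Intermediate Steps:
a(l) = 0
I = -1/359 (I = 1/(0 - 359) = 1/(-359) = -1/359 ≈ -0.0027855)
(0*Q(-5))*I = (0*(-5))*(-1/359) = 0*(-1/359) = 0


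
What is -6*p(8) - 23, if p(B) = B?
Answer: -71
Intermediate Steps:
-6*p(8) - 23 = -6*8 - 23 = -48 - 23 = -71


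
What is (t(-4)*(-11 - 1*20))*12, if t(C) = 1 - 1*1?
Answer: 0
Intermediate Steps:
t(C) = 0 (t(C) = 1 - 1 = 0)
(t(-4)*(-11 - 1*20))*12 = (0*(-11 - 1*20))*12 = (0*(-11 - 20))*12 = (0*(-31))*12 = 0*12 = 0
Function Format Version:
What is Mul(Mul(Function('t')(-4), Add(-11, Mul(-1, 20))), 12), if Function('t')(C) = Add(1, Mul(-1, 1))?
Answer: 0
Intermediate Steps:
Function('t')(C) = 0 (Function('t')(C) = Add(1, -1) = 0)
Mul(Mul(Function('t')(-4), Add(-11, Mul(-1, 20))), 12) = Mul(Mul(0, Add(-11, Mul(-1, 20))), 12) = Mul(Mul(0, Add(-11, -20)), 12) = Mul(Mul(0, -31), 12) = Mul(0, 12) = 0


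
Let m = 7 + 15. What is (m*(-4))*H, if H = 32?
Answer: -2816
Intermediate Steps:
m = 22
(m*(-4))*H = (22*(-4))*32 = -88*32 = -2816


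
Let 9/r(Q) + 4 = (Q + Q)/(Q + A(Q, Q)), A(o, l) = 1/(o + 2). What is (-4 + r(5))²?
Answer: 96100/1369 ≈ 70.197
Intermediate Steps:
A(o, l) = 1/(2 + o)
r(Q) = 9/(-4 + 2*Q/(Q + 1/(2 + Q))) (r(Q) = 9/(-4 + (Q + Q)/(Q + 1/(2 + Q))) = 9/(-4 + (2*Q)/(Q + 1/(2 + Q))) = 9/(-4 + 2*Q/(Q + 1/(2 + Q))))
(-4 + r(5))² = (-4 + 9*(-1 - 1*5*(2 + 5))/(2*(2 + 5*(2 + 5))))² = (-4 + 9*(-1 - 1*5*7)/(2*(2 + 5*7)))² = (-4 + 9*(-1 - 35)/(2*(2 + 35)))² = (-4 + (9/2)*(-36)/37)² = (-4 + (9/2)*(1/37)*(-36))² = (-4 - 162/37)² = (-310/37)² = 96100/1369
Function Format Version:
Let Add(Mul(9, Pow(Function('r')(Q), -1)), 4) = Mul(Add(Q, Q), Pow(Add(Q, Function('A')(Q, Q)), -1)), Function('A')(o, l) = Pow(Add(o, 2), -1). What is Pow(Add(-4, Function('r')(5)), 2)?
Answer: Rational(96100, 1369) ≈ 70.197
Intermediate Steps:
Function('A')(o, l) = Pow(Add(2, o), -1)
Function('r')(Q) = Mul(9, Pow(Add(-4, Mul(2, Q, Pow(Add(Q, Pow(Add(2, Q), -1)), -1))), -1)) (Function('r')(Q) = Mul(9, Pow(Add(-4, Mul(Add(Q, Q), Pow(Add(Q, Pow(Add(2, Q), -1)), -1))), -1)) = Mul(9, Pow(Add(-4, Mul(Mul(2, Q), Pow(Add(Q, Pow(Add(2, Q), -1)), -1))), -1)) = Mul(9, Pow(Add(-4, Mul(2, Q, Pow(Add(Q, Pow(Add(2, Q), -1)), -1))), -1)))
Pow(Add(-4, Function('r')(5)), 2) = Pow(Add(-4, Mul(Rational(9, 2), Pow(Add(2, Mul(5, Add(2, 5))), -1), Add(-1, Mul(-1, 5, Add(2, 5))))), 2) = Pow(Add(-4, Mul(Rational(9, 2), Pow(Add(2, Mul(5, 7)), -1), Add(-1, Mul(-1, 5, 7)))), 2) = Pow(Add(-4, Mul(Rational(9, 2), Pow(Add(2, 35), -1), Add(-1, -35))), 2) = Pow(Add(-4, Mul(Rational(9, 2), Pow(37, -1), -36)), 2) = Pow(Add(-4, Mul(Rational(9, 2), Rational(1, 37), -36)), 2) = Pow(Add(-4, Rational(-162, 37)), 2) = Pow(Rational(-310, 37), 2) = Rational(96100, 1369)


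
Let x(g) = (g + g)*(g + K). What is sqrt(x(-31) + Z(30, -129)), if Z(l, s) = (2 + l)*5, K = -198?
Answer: sqrt(14358) ≈ 119.82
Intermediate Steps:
x(g) = 2*g*(-198 + g) (x(g) = (g + g)*(g - 198) = (2*g)*(-198 + g) = 2*g*(-198 + g))
Z(l, s) = 10 + 5*l
sqrt(x(-31) + Z(30, -129)) = sqrt(2*(-31)*(-198 - 31) + (10 + 5*30)) = sqrt(2*(-31)*(-229) + (10 + 150)) = sqrt(14198 + 160) = sqrt(14358)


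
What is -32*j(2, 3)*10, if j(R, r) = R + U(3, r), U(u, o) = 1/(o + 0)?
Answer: -2240/3 ≈ -746.67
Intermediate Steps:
U(u, o) = 1/o
j(R, r) = R + 1/r
-32*j(2, 3)*10 = -32*(2 + 1/3)*10 = -32*(2 + ⅓)*10 = -32*7/3*10 = -224/3*10 = -2240/3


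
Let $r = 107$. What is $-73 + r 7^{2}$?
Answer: $5170$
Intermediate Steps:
$-73 + r 7^{2} = -73 + 107 \cdot 7^{2} = -73 + 107 \cdot 49 = -73 + 5243 = 5170$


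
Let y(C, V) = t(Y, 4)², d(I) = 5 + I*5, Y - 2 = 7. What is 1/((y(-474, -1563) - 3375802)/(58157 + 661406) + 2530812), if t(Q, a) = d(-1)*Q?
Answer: 719563/1821075299354 ≈ 3.9513e-7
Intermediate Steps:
Y = 9 (Y = 2 + 7 = 9)
d(I) = 5 + 5*I
t(Q, a) = 0 (t(Q, a) = (5 + 5*(-1))*Q = (5 - 5)*Q = 0*Q = 0)
y(C, V) = 0 (y(C, V) = 0² = 0)
1/((y(-474, -1563) - 3375802)/(58157 + 661406) + 2530812) = 1/((0 - 3375802)/(58157 + 661406) + 2530812) = 1/(-3375802/719563 + 2530812) = 1/(1821075299354/719563) = 719563/1821075299354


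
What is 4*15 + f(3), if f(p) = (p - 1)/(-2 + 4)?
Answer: 61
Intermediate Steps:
f(p) = -½ + p/2 (f(p) = (-1 + p)/2 = (-1 + p)*(½) = -½ + p/2)
4*15 + f(3) = 4*15 + (-½ + (½)*3) = 60 + (-½ + 3/2) = 60 + 1 = 61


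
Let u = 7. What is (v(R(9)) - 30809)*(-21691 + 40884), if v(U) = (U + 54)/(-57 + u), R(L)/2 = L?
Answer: -14783619373/25 ≈ -5.9134e+8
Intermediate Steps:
R(L) = 2*L
v(U) = -27/25 - U/50 (v(U) = (U + 54)/(-57 + 7) = (54 + U)/(-50) = (54 + U)*(-1/50) = -27/25 - U/50)
(v(R(9)) - 30809)*(-21691 + 40884) = ((-27/25 - 9/25) - 30809)*(-21691 + 40884) = ((-27/25 - 1/50*18) - 30809)*19193 = ((-27/25 - 9/25) - 30809)*19193 = (-36/25 - 30809)*19193 = -770261/25*19193 = -14783619373/25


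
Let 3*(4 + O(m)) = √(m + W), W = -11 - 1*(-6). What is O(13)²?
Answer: 152/9 - 16*√2/3 ≈ 9.3464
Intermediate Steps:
W = -5 (W = -11 + 6 = -5)
O(m) = -4 + √(-5 + m)/3 (O(m) = -4 + √(m - 5)/3 = -4 + √(-5 + m)/3)
O(13)² = (-4 + √(-5 + 13)/3)² = (-4 + √8/3)² = (-4 + (2*√2)/3)² = (-4 + 2*√2/3)²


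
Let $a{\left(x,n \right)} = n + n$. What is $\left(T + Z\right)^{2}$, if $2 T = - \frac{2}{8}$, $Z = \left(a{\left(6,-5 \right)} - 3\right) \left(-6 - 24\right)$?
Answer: $\frac{9728161}{64} \approx 1.52 \cdot 10^{5}$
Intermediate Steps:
$a{\left(x,n \right)} = 2 n$
$Z = 390$ ($Z = \left(2 \left(-5\right) - 3\right) \left(-6 - 24\right) = \left(-10 - 3\right) \left(-30\right) = \left(-13\right) \left(-30\right) = 390$)
$T = - \frac{1}{8}$ ($T = \frac{\left(-2\right) \frac{1}{8}}{2} = \frac{1}{2} \left(- \frac{1}{4}\right) = - \frac{1}{8} \approx -0.125$)
$\left(T + Z\right)^{2} = \left(- \frac{1}{8} + 390\right)^{2} = \left(\frac{3119}{8}\right)^{2} = \frac{9728161}{64}$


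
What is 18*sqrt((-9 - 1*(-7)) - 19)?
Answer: 18*I*sqrt(21) ≈ 82.486*I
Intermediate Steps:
18*sqrt((-9 - 1*(-7)) - 19) = 18*sqrt((-9 + 7) - 19) = 18*sqrt(-2 - 19) = 18*sqrt(-21) = 18*(I*sqrt(21)) = 18*I*sqrt(21)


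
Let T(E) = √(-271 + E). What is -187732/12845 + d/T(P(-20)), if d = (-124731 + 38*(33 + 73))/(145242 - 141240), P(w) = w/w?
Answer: -187732/12845 + 120703*I*√30/360180 ≈ -14.615 + 1.8355*I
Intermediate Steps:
P(w) = 1
d = -120703/4002 (d = (-124731 + 38*106)/4002 = (-124731 + 4028)*(1/4002) = -120703*1/4002 = -120703/4002 ≈ -30.161)
-187732/12845 + d/T(P(-20)) = -187732/12845 - 120703/(4002*√(-271 + 1)) = -187732*1/12845 - 120703*(-I*√30/90)/4002 = -187732/12845 - 120703*(-I*√30/90)/4002 = -187732/12845 - (-120703)*I*√30/360180 = -187732/12845 + 120703*I*√30/360180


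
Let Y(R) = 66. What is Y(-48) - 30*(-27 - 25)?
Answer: 1626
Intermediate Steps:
Y(-48) - 30*(-27 - 25) = 66 - 30*(-27 - 25) = 66 - 30*(-52) = 66 + 1560 = 1626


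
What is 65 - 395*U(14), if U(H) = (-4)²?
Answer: -6255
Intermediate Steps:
U(H) = 16
65 - 395*U(14) = 65 - 395*16 = 65 - 6320 = -6255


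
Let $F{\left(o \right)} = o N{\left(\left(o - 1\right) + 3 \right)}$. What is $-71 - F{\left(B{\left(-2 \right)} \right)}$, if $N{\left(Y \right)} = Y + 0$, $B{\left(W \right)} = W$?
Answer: $-71$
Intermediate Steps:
$N{\left(Y \right)} = Y$
$F{\left(o \right)} = o \left(2 + o\right)$ ($F{\left(o \right)} = o \left(\left(o - 1\right) + 3\right) = o \left(\left(-1 + o\right) + 3\right) = o \left(2 + o\right)$)
$-71 - F{\left(B{\left(-2 \right)} \right)} = -71 - - 2 \left(2 - 2\right) = -71 - \left(-2\right) 0 = -71 - 0 = -71 + 0 = -71$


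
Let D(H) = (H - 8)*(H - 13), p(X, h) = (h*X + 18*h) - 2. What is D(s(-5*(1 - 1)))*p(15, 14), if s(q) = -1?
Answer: 57960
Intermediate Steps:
p(X, h) = -2 + 18*h + X*h (p(X, h) = (X*h + 18*h) - 2 = (18*h + X*h) - 2 = -2 + 18*h + X*h)
D(H) = (-13 + H)*(-8 + H) (D(H) = (-8 + H)*(-13 + H) = (-13 + H)*(-8 + H))
D(s(-5*(1 - 1)))*p(15, 14) = (104 + (-1)² - 21*(-1))*(-2 + 18*14 + 15*14) = (104 + 1 + 21)*(-2 + 252 + 210) = 126*460 = 57960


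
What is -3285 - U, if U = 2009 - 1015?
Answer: -4279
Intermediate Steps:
U = 994
-3285 - U = -3285 - 1*994 = -3285 - 994 = -4279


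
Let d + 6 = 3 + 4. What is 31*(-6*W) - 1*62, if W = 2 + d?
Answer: -620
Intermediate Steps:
d = 1 (d = -6 + (3 + 4) = -6 + 7 = 1)
W = 3 (W = 2 + 1 = 3)
31*(-6*W) - 1*62 = 31*(-6*3) - 1*62 = 31*(-18) - 62 = -558 - 62 = -620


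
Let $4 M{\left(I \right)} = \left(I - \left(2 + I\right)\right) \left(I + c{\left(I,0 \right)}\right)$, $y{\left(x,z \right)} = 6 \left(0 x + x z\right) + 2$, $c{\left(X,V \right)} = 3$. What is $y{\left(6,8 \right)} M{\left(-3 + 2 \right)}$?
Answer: $-290$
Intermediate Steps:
$y{\left(x,z \right)} = 2 + 6 x z$ ($y{\left(x,z \right)} = 6 \left(0 + x z\right) + 2 = 6 x z + 2 = 2 + 6 x z$)
$M{\left(I \right)} = - \frac{3}{2} - \frac{I}{2}$ ($M{\left(I \right)} = \frac{\left(I - \left(2 + I\right)\right) \left(I + 3\right)}{4} = \frac{\left(-2\right) \left(3 + I\right)}{4} = \frac{-6 - 2 I}{4} = - \frac{3}{2} - \frac{I}{2}$)
$y{\left(6,8 \right)} M{\left(-3 + 2 \right)} = \left(2 + 6 \cdot 6 \cdot 8\right) \left(- \frac{3}{2} - \frac{-3 + 2}{2}\right) = \left(2 + 288\right) \left(- \frac{3}{2} - - \frac{1}{2}\right) = 290 \left(- \frac{3}{2} + \frac{1}{2}\right) = 290 \left(-1\right) = -290$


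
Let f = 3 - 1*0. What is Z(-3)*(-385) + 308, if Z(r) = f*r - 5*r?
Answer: -2002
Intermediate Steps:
f = 3 (f = 3 + 0 = 3)
Z(r) = -2*r (Z(r) = 3*r - 5*r = -2*r)
Z(-3)*(-385) + 308 = -2*(-3)*(-385) + 308 = 6*(-385) + 308 = -2310 + 308 = -2002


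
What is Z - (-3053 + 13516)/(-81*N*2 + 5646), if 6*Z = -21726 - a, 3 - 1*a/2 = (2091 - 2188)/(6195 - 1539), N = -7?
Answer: -294812041/81360 ≈ -3623.6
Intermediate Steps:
a = 145/24 (a = 6 - 2*(2091 - 2188)/(6195 - 1539) = 6 - (-194)/4656 = 6 - 2*(-1/48) = 6 + 1/24 = 145/24 ≈ 6.0417)
Z = -521569/144 (Z = (-21726 - 1*145/24)/6 = (-21726 - 145/24)/6 = (⅙)*(-521569/24) = -521569/144 ≈ -3622.0)
Z - (-3053 + 13516)/(-81*N*2 + 5646) = -521569/144 - (-3053 + 13516)/(-(-567)*2 + 5646) = -521569/144 - 10463/(-81*(-14) + 5646) = -521569/144 - 10463/(1134 + 5646) = -521569/144 - 10463/6780 = -294812041/81360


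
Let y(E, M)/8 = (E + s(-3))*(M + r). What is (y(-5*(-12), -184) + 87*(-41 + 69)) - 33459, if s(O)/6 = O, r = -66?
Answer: -115023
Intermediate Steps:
s(O) = 6*O
y(E, M) = 8*(-66 + M)*(-18 + E) (y(E, M) = 8*((E + 6*(-3))*(M - 66)) = 8*((E - 18)*(-66 + M)) = 8*((-18 + E)*(-66 + M)) = 8*((-66 + M)*(-18 + E)) = 8*(-66 + M)*(-18 + E))
(y(-5*(-12), -184) + 87*(-41 + 69)) - 33459 = ((9504 - (-2640)*(-12) - 144*(-184) + 8*(-5*(-12))*(-184)) + 87*(-41 + 69)) - 33459 = ((9504 - 528*60 + 26496 + 8*60*(-184)) + 87*28) - 33459 = ((9504 - 31680 + 26496 - 88320) + 2436) - 33459 = (-84000 + 2436) - 33459 = -81564 - 33459 = -115023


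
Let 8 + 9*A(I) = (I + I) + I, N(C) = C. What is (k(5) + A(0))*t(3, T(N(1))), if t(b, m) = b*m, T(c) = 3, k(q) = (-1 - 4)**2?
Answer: 217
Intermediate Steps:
k(q) = 25 (k(q) = (-5)**2 = 25)
A(I) = -8/9 + I/3 (A(I) = -8/9 + ((I + I) + I)/9 = -8/9 + (2*I + I)/9 = -8/9 + (3*I)/9 = -8/9 + I/3)
(k(5) + A(0))*t(3, T(N(1))) = (25 + (-8/9 + (1/3)*0))*(3*3) = (25 + (-8/9 + 0))*9 = (25 - 8/9)*9 = (217/9)*9 = 217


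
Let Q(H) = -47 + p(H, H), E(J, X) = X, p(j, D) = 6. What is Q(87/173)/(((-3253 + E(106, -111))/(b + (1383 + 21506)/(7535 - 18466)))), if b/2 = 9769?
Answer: 8755426549/36771884 ≈ 238.10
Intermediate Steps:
b = 19538 (b = 2*9769 = 19538)
Q(H) = -41 (Q(H) = -47 + 6 = -41)
Q(87/173)/(((-3253 + E(106, -111))/(b + (1383 + 21506)/(7535 - 18466)))) = -41*(19538 + (1383 + 21506)/(7535 - 18466))/(-3253 - 111) = -41/((-3364/(19538 + 22889/(-10931)))) = -41/((-3364/(19538 + 22889*(-1/10931)))) = -41/((-3364/(19538 - 22889/10931))) = -41/((-3364/213546989/10931)) = -41/((-3364*10931/213546989)) = -41/(-36771884/213546989) = -41*(-213546989/36771884) = 8755426549/36771884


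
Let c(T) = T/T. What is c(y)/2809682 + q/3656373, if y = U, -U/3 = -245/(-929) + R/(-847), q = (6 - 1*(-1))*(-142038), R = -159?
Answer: -133027029859/489202162066 ≈ -0.27193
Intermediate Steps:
q = -994266 (q = (6 + 1)*(-142038) = 7*(-142038) = -994266)
U = -1065678/786863 (U = -3*(-245/(-929) - 159/(-847)) = -3*(-245*(-1/929) - 159*(-1/847)) = -3*(245/929 + 159/847) = -3*355226/786863 = -1065678/786863 ≈ -1.3543)
y = -1065678/786863 ≈ -1.3543
c(T) = 1
c(y)/2809682 + q/3656373 = 1/2809682 - 994266/3656373 = 1*(1/2809682) - 994266*1/3656373 = 1/2809682 - 47346/174113 = -133027029859/489202162066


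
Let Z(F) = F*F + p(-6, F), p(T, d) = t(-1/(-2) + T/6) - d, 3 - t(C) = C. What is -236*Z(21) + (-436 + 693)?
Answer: -99689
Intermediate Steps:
t(C) = 3 - C
p(T, d) = 5/2 - d - T/6 (p(T, d) = (3 - (-1/(-2) + T/6)) - d = (3 - (-1*(-1/2) + T*(1/6))) - d = (3 - (1/2 + T/6)) - d = (3 + (-1/2 - T/6)) - d = (5/2 - T/6) - d = 5/2 - d - T/6)
Z(F) = 7/2 + F**2 - F (Z(F) = F*F + (5/2 - F - 1/6*(-6)) = F**2 + (5/2 - F + 1) = F**2 + (7/2 - F) = 7/2 + F**2 - F)
-236*Z(21) + (-436 + 693) = -236*(7/2 + 21**2 - 1*21) + (-436 + 693) = -236*(7/2 + 441 - 21) + 257 = -236*847/2 + 257 = -99946 + 257 = -99689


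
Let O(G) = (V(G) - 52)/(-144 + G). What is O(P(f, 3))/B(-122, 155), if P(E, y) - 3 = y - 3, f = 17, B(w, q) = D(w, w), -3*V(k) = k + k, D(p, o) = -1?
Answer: -18/47 ≈ -0.38298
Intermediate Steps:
V(k) = -2*k/3 (V(k) = -(k + k)/3 = -2*k/3)
B(w, q) = -1
P(E, y) = y (P(E, y) = 3 + (y - 3) = 3 + (-3 + y) = y)
O(G) = (-52 - 2*G/3)/(-144 + G) (O(G) = (-2*G/3 - 52)/(-144 + G) = (-52 - 2*G/3)/(-144 + G))
O(P(f, 3))/B(-122, 155) = (2*(-78 - 1*3)/(3*(-144 + 3)))/(-1) = ((⅔)*(-78 - 3)/(-141))*(-1) = ((⅔)*(-1/141)*(-81))*(-1) = (18/47)*(-1) = -18/47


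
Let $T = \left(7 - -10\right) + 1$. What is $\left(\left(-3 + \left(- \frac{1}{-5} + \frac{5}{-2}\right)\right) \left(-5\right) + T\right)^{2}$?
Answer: $\frac{7921}{4} \approx 1980.3$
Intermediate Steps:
$T = 18$ ($T = \left(7 + 10\right) + 1 = 17 + 1 = 18$)
$\left(\left(-3 + \left(- \frac{1}{-5} + \frac{5}{-2}\right)\right) \left(-5\right) + T\right)^{2} = \left(\left(-3 + \left(- \frac{1}{-5} + \frac{5}{-2}\right)\right) \left(-5\right) + 18\right)^{2} = \left(\left(-3 + \left(\left(-1\right) \left(- \frac{1}{5}\right) + 5 \left(- \frac{1}{2}\right)\right)\right) \left(-5\right) + 18\right)^{2} = \left(\left(-3 + \left(\frac{1}{5} - \frac{5}{2}\right)\right) \left(-5\right) + 18\right)^{2} = \left(\left(-3 - \frac{23}{10}\right) \left(-5\right) + 18\right)^{2} = \left(\left(- \frac{53}{10}\right) \left(-5\right) + 18\right)^{2} = \left(\frac{53}{2} + 18\right)^{2} = \left(\frac{89}{2}\right)^{2} = \frac{7921}{4}$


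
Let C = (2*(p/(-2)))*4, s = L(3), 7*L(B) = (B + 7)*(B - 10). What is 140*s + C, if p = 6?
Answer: -1424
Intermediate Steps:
L(B) = (-10 + B)*(7 + B)/7 (L(B) = ((B + 7)*(B - 10))/7 = ((7 + B)*(-10 + B))/7 = ((-10 + B)*(7 + B))/7 = (-10 + B)*(7 + B)/7)
s = -10 (s = -10 - 3/7*3 + (⅐)*3² = -10 - 9/7 + (⅐)*9 = -10 - 9/7 + 9/7 = -10)
C = -24 (C = (2*(6/(-2)))*4 = (2*(6*(-½)))*4 = (2*(-3))*4 = -6*4 = -24)
140*s + C = 140*(-10) - 24 = -1400 - 24 = -1424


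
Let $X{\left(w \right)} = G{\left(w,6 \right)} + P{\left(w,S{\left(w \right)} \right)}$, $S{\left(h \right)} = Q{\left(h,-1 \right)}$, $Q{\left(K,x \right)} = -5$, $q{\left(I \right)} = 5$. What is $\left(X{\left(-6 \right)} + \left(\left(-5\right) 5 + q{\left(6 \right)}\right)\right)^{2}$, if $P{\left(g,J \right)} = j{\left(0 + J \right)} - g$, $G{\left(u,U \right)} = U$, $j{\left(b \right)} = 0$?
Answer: $64$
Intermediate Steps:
$S{\left(h \right)} = -5$
$P{\left(g,J \right)} = - g$ ($P{\left(g,J \right)} = 0 - g = - g$)
$X{\left(w \right)} = 6 - w$
$\left(X{\left(-6 \right)} + \left(\left(-5\right) 5 + q{\left(6 \right)}\right)\right)^{2} = \left(\left(6 - -6\right) + \left(\left(-5\right) 5 + 5\right)\right)^{2} = \left(\left(6 + 6\right) + \left(-25 + 5\right)\right)^{2} = \left(12 - 20\right)^{2} = \left(-8\right)^{2} = 64$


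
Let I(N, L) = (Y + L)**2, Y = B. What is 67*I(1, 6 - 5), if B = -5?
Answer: 1072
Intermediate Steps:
Y = -5
I(N, L) = (-5 + L)**2
67*I(1, 6 - 5) = 67*(-5 + (6 - 5))**2 = 67*(-5 + 1)**2 = 67*(-4)**2 = 67*16 = 1072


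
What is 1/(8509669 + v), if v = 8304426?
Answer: 1/16814095 ≈ 5.9474e-8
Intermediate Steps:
1/(8509669 + v) = 1/(8509669 + 8304426) = 1/16814095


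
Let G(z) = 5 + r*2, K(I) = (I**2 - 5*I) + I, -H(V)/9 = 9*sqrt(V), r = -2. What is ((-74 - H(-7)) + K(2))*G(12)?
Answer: -78 + 81*I*sqrt(7) ≈ -78.0 + 214.31*I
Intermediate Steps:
H(V) = -81*sqrt(V)
K(I) = I**2 - 4*I
G(z) = 1 (G(z) = 5 - 2*2 = 5 - 4 = 1)
((-74 - H(-7)) + K(2))*G(12) = ((-74 - (-81)*sqrt(-7)) + 2*(-4 + 2))*1 = ((-74 - (-81)*I*sqrt(7)) + 2*(-2))*1 = ((-74 - (-81)*I*sqrt(7)) - 4)*1 = ((-74 + 81*I*sqrt(7)) - 4)*1 = (-78 + 81*I*sqrt(7))*1 = -78 + 81*I*sqrt(7)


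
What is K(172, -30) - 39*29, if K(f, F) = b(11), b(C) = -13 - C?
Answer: -1155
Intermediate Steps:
K(f, F) = -24 (K(f, F) = -13 - 1*11 = -13 - 11 = -24)
K(172, -30) - 39*29 = -24 - 39*29 = -24 - 1131 = -1155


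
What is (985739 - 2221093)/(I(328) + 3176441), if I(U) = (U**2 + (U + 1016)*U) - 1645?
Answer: -617677/1861606 ≈ -0.33180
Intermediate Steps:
I(U) = -1645 + U**2 + U*(1016 + U) (I(U) = (U**2 + (1016 + U)*U) - 1645 = (U**2 + U*(1016 + U)) - 1645 = -1645 + U**2 + U*(1016 + U))
(985739 - 2221093)/(I(328) + 3176441) = (985739 - 2221093)/((-1645 + 2*328**2 + 1016*328) + 3176441) = -1235354/((-1645 + 2*107584 + 333248) + 3176441) = -1235354/((-1645 + 215168 + 333248) + 3176441) = -1235354/(546771 + 3176441) = -1235354/3723212 = -1235354*1/3723212 = -617677/1861606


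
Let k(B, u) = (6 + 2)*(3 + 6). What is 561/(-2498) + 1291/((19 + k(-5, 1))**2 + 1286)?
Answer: -2142169/23898366 ≈ -0.089637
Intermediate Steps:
k(B, u) = 72 (k(B, u) = 8*9 = 72)
561/(-2498) + 1291/((19 + k(-5, 1))**2 + 1286) = 561/(-2498) + 1291/((19 + 72)**2 + 1286) = 561*(-1/2498) + 1291/(91**2 + 1286) = -561/2498 + 1291/(8281 + 1286) = -561/2498 + 1291/9567 = -2142169/23898366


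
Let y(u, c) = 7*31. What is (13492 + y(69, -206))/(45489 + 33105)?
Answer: 13709/78594 ≈ 0.17443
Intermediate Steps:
y(u, c) = 217
(13492 + y(69, -206))/(45489 + 33105) = (13492 + 217)/(45489 + 33105) = 13709/78594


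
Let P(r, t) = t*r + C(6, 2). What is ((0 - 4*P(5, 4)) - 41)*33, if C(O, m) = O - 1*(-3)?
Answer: -5181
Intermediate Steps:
C(O, m) = 3 + O (C(O, m) = O + 3 = 3 + O)
P(r, t) = 9 + r*t (P(r, t) = t*r + (3 + 6) = r*t + 9 = 9 + r*t)
((0 - 4*P(5, 4)) - 41)*33 = ((0 - 4*(9 + 5*4)) - 41)*33 = ((0 - 4*(9 + 20)) - 41)*33 = ((0 - 4*29) - 41)*33 = ((0 - 116) - 41)*33 = (-116 - 41)*33 = -157*33 = -5181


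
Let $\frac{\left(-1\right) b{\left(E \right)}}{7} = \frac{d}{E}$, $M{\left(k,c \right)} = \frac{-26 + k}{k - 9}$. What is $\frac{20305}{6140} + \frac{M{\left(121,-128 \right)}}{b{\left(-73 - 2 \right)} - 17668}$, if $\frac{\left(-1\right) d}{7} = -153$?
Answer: $\frac{49939938183}{15101487184} \approx 3.307$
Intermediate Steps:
$d = 1071$ ($d = \left(-7\right) \left(-153\right) = 1071$)
$M{\left(k,c \right)} = \frac{-26 + k}{-9 + k}$
$b{\left(E \right)} = - \frac{7497}{E}$ ($b{\left(E \right)} = - 7 \frac{1071}{E} = - \frac{7497}{E}$)
$\frac{20305}{6140} + \frac{M{\left(121,-128 \right)}}{b{\left(-73 - 2 \right)} - 17668} = \frac{20305}{6140} + \frac{\frac{1}{-9 + 121} \left(-26 + 121\right)}{- \frac{7497}{-73 - 2} - 17668} = 20305 \cdot \frac{1}{6140} + \frac{\frac{1}{112} \cdot 95}{- \frac{7497}{-73 - 2} - 17668} = \frac{4061}{1228} + \frac{\frac{1}{112} \cdot 95}{- \frac{7497}{-75} - 17668} = \frac{4061}{1228} + \frac{95}{112 \left(\left(-7497\right) \left(- \frac{1}{75}\right) - 17668\right)} = \frac{4061}{1228} + \frac{95}{112 \left(\frac{2499}{25} - 17668\right)} = \frac{4061}{1228} + \frac{95}{112 \left(- \frac{439201}{25}\right)} = \frac{4061}{1228} + \frac{95}{112} \left(- \frac{25}{439201}\right) = \frac{4061}{1228} - \frac{2375}{49190512} = \frac{49939938183}{15101487184}$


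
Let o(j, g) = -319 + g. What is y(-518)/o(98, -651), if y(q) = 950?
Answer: -95/97 ≈ -0.97938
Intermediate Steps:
y(-518)/o(98, -651) = 950/(-319 - 651) = 950/(-970) = 950*(-1/970) = -95/97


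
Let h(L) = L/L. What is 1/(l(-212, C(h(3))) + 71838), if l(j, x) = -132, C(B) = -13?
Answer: 1/71706 ≈ 1.3946e-5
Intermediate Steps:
h(L) = 1
1/(l(-212, C(h(3))) + 71838) = 1/(-132 + 71838) = 1/71706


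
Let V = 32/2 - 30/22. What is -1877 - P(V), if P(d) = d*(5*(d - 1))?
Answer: -347867/121 ≈ -2874.9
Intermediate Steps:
V = 161/11 (V = 32*(½) - 30*1/22 = 16 - 15/11 = 161/11 ≈ 14.636)
P(d) = d*(-5 + 5*d) (P(d) = d*(5*(-1 + d)) = d*(-5 + 5*d))
-1877 - P(V) = -1877 - 5*161*(-1 + 161/11)/11 = -1877 - 5*161*150/(11*11) = -1877 - 1*120750/121 = -1877 - 120750/121 = -347867/121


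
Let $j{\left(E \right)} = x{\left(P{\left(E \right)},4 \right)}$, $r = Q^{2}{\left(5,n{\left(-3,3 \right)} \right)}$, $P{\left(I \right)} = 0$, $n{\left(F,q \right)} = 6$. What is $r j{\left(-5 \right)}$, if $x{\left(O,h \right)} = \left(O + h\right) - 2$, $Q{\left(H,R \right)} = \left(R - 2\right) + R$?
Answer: $200$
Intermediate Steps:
$Q{\left(H,R \right)} = -2 + 2 R$ ($Q{\left(H,R \right)} = \left(-2 + R\right) + R = -2 + 2 R$)
$r = 100$ ($r = \left(-2 + 2 \cdot 6\right)^{2} = \left(-2 + 12\right)^{2} = 10^{2} = 100$)
$x{\left(O,h \right)} = -2 + O + h$
$j{\left(E \right)} = 2$ ($j{\left(E \right)} = -2 + 0 + 4 = 2$)
$r j{\left(-5 \right)} = 100 \cdot 2 = 200$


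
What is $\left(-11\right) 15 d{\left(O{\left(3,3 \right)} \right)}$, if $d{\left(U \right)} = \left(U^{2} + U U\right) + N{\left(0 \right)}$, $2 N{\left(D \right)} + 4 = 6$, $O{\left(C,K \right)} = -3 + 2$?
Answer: $-495$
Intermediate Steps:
$O{\left(C,K \right)} = -1$
$N{\left(D \right)} = 1$ ($N{\left(D \right)} = -2 + \frac{1}{2} \cdot 6 = -2 + 3 = 1$)
$d{\left(U \right)} = 1 + 2 U^{2}$ ($d{\left(U \right)} = \left(U^{2} + U U\right) + 1 = \left(U^{2} + U^{2}\right) + 1 = 2 U^{2} + 1 = 1 + 2 U^{2}$)
$\left(-11\right) 15 d{\left(O{\left(3,3 \right)} \right)} = \left(-11\right) 15 \left(1 + 2 \left(-1\right)^{2}\right) = - 165 \left(1 + 2 \cdot 1\right) = - 165 \left(1 + 2\right) = \left(-165\right) 3 = -495$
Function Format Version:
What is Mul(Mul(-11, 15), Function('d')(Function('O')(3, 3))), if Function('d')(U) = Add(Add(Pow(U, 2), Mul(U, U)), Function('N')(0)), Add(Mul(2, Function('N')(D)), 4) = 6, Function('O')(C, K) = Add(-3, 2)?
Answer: -495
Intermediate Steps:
Function('O')(C, K) = -1
Function('N')(D) = 1 (Function('N')(D) = Add(-2, Mul(Rational(1, 2), 6)) = Add(-2, 3) = 1)
Function('d')(U) = Add(1, Mul(2, Pow(U, 2))) (Function('d')(U) = Add(Add(Pow(U, 2), Mul(U, U)), 1) = Add(Add(Pow(U, 2), Pow(U, 2)), 1) = Add(Mul(2, Pow(U, 2)), 1) = Add(1, Mul(2, Pow(U, 2))))
Mul(Mul(-11, 15), Function('d')(Function('O')(3, 3))) = Mul(Mul(-11, 15), Add(1, Mul(2, Pow(-1, 2)))) = Mul(-165, Add(1, Mul(2, 1))) = Mul(-165, Add(1, 2)) = Mul(-165, 3) = -495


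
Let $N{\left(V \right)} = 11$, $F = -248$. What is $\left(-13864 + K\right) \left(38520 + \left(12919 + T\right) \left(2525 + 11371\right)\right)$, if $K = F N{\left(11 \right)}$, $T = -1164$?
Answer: $-2710900512000$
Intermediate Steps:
$K = -2728$ ($K = \left(-248\right) 11 = -2728$)
$\left(-13864 + K\right) \left(38520 + \left(12919 + T\right) \left(2525 + 11371\right)\right) = \left(-13864 - 2728\right) \left(38520 + \left(12919 - 1164\right) \left(2525 + 11371\right)\right) = - 16592 \left(38520 + 11755 \cdot 13896\right) = - 16592 \left(38520 + 163347480\right) = \left(-16592\right) 163386000 = -2710900512000$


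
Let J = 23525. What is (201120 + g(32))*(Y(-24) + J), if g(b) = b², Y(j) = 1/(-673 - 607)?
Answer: 190217497683/40 ≈ 4.7554e+9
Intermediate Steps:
Y(j) = -1/1280 (Y(j) = 1/(-1280) = -1/1280)
(201120 + g(32))*(Y(-24) + J) = (201120 + 32²)*(-1/1280 + 23525) = (201120 + 1024)*(30111999/1280) = 202144*(30111999/1280) = 190217497683/40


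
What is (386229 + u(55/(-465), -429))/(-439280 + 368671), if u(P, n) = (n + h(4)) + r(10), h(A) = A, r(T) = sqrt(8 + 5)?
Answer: -385804/70609 - sqrt(13)/70609 ≈ -5.4640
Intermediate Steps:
r(T) = sqrt(13)
u(P, n) = 4 + n + sqrt(13) (u(P, n) = (n + 4) + sqrt(13) = (4 + n) + sqrt(13) = 4 + n + sqrt(13))
(386229 + u(55/(-465), -429))/(-439280 + 368671) = (386229 + (4 - 429 + sqrt(13)))/(-439280 + 368671) = (386229 + (-425 + sqrt(13)))/(-70609) = (385804 + sqrt(13))*(-1/70609) = -385804/70609 - sqrt(13)/70609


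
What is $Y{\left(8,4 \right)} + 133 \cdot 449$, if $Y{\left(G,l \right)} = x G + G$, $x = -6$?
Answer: $59677$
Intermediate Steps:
$Y{\left(G,l \right)} = - 5 G$ ($Y{\left(G,l \right)} = - 6 G + G = - 5 G$)
$Y{\left(8,4 \right)} + 133 \cdot 449 = \left(-5\right) 8 + 133 \cdot 449 = -40 + 59717 = 59677$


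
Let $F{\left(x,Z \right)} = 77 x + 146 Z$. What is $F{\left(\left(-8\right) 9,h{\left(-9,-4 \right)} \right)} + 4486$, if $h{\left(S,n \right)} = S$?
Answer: $-2372$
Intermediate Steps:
$F{\left(\left(-8\right) 9,h{\left(-9,-4 \right)} \right)} + 4486 = \left(77 \left(\left(-8\right) 9\right) + 146 \left(-9\right)\right) + 4486 = \left(77 \left(-72\right) - 1314\right) + 4486 = \left(-5544 - 1314\right) + 4486 = -6858 + 4486 = -2372$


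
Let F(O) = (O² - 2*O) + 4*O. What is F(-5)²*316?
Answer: 71100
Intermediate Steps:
F(O) = O² + 2*O
F(-5)²*316 = (-5*(2 - 5))²*316 = (-5*(-3))²*316 = 15²*316 = 225*316 = 71100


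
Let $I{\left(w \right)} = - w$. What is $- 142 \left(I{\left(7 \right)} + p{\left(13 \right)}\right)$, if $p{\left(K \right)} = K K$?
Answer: $-23004$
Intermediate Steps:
$p{\left(K \right)} = K^{2}$
$- 142 \left(I{\left(7 \right)} + p{\left(13 \right)}\right) = - 142 \left(\left(-1\right) 7 + 13^{2}\right) = - 142 \left(-7 + 169\right) = \left(-142\right) 162 = -23004$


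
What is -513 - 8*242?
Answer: -2449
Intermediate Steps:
-513 - 8*242 = -513 - 1*1936 = -513 - 1936 = -2449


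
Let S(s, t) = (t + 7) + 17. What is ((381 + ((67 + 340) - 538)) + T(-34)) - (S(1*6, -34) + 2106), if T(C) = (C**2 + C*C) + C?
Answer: 432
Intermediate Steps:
T(C) = C + 2*C**2 (T(C) = (C**2 + C**2) + C = 2*C**2 + C = C + 2*C**2)
S(s, t) = 24 + t (S(s, t) = (7 + t) + 17 = 24 + t)
((381 + ((67 + 340) - 538)) + T(-34)) - (S(1*6, -34) + 2106) = ((381 + ((67 + 340) - 538)) - 34*(1 + 2*(-34))) - ((24 - 34) + 2106) = ((381 + (407 - 538)) - 34*(1 - 68)) - (-10 + 2106) = ((381 - 131) - 34*(-67)) - 1*2096 = (250 + 2278) - 2096 = 2528 - 2096 = 432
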